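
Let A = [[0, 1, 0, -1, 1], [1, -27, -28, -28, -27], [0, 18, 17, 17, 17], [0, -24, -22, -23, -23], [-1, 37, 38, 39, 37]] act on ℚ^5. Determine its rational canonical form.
The invariant factors of A (the non-unit diagonal entries of the Smith normal form of xI - A over ℚ[x]) are (x - 3)(x - 1)(x^3 + 3x - 5), each dividing the next. The characteristic polynomial is their product, (x - 3)(x - 1)(x^3 + 3x - 5).

The rational canonical form is the block-diagonal matrix of companion matrices C(f_i):
R = [[0, 0, 0, 0, 15], [1, 0, 0, 0, -29], [0, 1, 0, 0, 17], [0, 0, 1, 0, -6], [0, 0, 0, 1, 4]].

Note the characteristic polynomial does not split into linear factors over ℚ, so A has no Jordan form over ℚ; the rational canonical form exists over any field.

R = [[0, 0, 0, 0, 15], [1, 0, 0, 0, -29], [0, 1, 0, 0, 17], [0, 0, 1, 0, -6], [0, 0, 0, 1, 4]]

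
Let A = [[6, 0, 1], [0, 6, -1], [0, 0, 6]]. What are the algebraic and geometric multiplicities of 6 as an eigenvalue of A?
algebraic multiplicity 3, geometric multiplicity 2

The characteristic polynomial is (x - 6)^3, so the factor x - 6 appears with exponent 3: the algebraic multiplicity is 3.

rank(A - 6I) = 1, so the eigenspace has dimension 3 - 1 = 2: the geometric multiplicity is 2.

Since 2 < 3, A is not diagonalizable.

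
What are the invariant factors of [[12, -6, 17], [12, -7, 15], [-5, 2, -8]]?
(x + 1)^3

The Jordan structure of A has elementary divisors (x + 1)^3. Arranging the block sizes at each eigenvalue in decreasing order and taking row products gives the invariant factors.

Invariant factors (smallest first, each dividing the next): (x + 1)^3.

Check: the last factor (x + 1)^3 is the minimal polynomial, and the product (x + 1)^3 is the characteristic polynomial.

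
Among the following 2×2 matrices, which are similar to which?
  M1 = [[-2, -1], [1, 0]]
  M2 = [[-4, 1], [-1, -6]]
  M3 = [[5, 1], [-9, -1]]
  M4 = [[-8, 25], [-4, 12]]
3 classes: {M1}, {M2}, {M3, M4}

Characteristic polynomials: χ_{M1} = (x + 1)^2, χ_{M2} = (x + 5)^2, χ_{M3} = (x - 2)^2, χ_{M4} = (x - 2)^2.

{M1}: invariant factors (x + 1)^2.

{M2}: invariant factors (x + 5)^2.

{M3, M4}: invariant factors (x - 2)^2.

Matrices are similar if and only if their invariant-factor lists agree; the partition into similarity classes is {M1}, {M2}, {M3, M4}.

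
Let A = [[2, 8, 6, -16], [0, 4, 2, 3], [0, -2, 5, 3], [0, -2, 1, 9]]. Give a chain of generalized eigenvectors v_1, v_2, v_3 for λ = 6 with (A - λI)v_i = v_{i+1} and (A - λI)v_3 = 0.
v_1 = [[-2, 1, 0, 1]]^T, v_2 = [[0, 1, 1, 1]]^T, v_3 = [[-2, 3, 0, 2]]^T

We seek v_1 ∈ ker((A - 6I)^3) \ ker((A - 6I)^2), then set v_{i+1} = (A - 6I) v_i.

One such chain is v_1 = [[-2, 1, 0, 1]]^T, v_2 = [[0, 1, 1, 1]]^T, v_3 = [[-2, 3, 0, 2]]^T. Check: (A - 6I) v_3 = [[0, 0, 0, 0]]^T = 0.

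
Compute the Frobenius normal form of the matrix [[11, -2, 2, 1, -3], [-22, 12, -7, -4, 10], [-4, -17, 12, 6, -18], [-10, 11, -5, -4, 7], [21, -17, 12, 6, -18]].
The invariant factors of A (the non-unit diagonal entries of the Smith normal form of xI - A over ℚ[x]) are (x - 5)(x + 1), (x - 5)^2(x + 1), each dividing the next. The characteristic polynomial is their product, (x - 5)^3(x + 1)^2.

The rational canonical form is the block-diagonal matrix of companion matrices C(f_i):
R = [[0, 5, 0, 0, 0], [1, 4, 0, 0, 0], [0, 0, 0, 0, -25], [0, 0, 1, 0, -15], [0, 0, 0, 1, 9]].

R = [[0, 5, 0, 0, 0], [1, 4, 0, 0, 0], [0, 0, 0, 0, -25], [0, 0, 1, 0, -15], [0, 0, 0, 1, 9]]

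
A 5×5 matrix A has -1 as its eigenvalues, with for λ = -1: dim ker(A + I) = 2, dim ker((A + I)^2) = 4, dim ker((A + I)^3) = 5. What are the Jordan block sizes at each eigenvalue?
Jordan blocks: (-1, 3), (-1, 2)

λ = -1: successive nullity increments [2, 2, 1] count blocks of size ≥ k; block sizes are [3, 2].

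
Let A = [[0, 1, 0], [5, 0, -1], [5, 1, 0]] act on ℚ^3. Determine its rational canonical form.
R = [[0, 0, -5], [1, 0, 4], [0, 1, 0]]

The invariant factors of A (the non-unit diagonal entries of the Smith normal form of xI - A over ℚ[x]) are x^3 - 4x + 5, each dividing the next. The characteristic polynomial is their product, x^3 - 4x + 5.

The rational canonical form is the block-diagonal matrix of companion matrices C(f_i):
R = [[0, 0, -5], [1, 0, 4], [0, 1, 0]].

Note the characteristic polynomial does not split into linear factors over ℚ, so A has no Jordan form over ℚ; the rational canonical form exists over any field.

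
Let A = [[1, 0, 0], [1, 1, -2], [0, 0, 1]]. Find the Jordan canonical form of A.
The characteristic polynomial is det(xI - A) = (x - 1)^3, so the eigenvalues are 1 (algebraic multiplicity 3).

For λ = 1: rank(A - I) = 1, rank((A - I)^2) = 0. The eigenspace has dimension 3 - 1 = 2, so there are 2 Jordan blocks; the rank sequence gives block sizes [2, 1].

Assembling the blocks gives the Jordan form J above.

J = [[1, 1, 0], [0, 1, 0], [0, 0, 1]]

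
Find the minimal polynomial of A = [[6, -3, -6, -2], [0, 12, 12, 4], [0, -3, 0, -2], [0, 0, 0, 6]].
The characteristic polynomial factors as (x - 6)^4. The minimal polynomial is ∏(x - λ)^{k_λ} where k_λ is the size of the largest Jordan block at λ.

For λ = 6: rank(A - 6I) = 1, and the largest Jordan block has size 2 (the smallest k with rank((A - 6I)^k) = rank((A - 6I)^(k+1))).

So m_A(x) = (x - 6)^2.

m_A(x) = (x - 6)^2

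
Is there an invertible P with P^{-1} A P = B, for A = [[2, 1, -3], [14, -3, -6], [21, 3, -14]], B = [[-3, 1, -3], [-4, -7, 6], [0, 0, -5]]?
Two matrices over a field are similar if and only if they have the same invariant factors.

Both A and B have characteristic polynomial (x + 5)^3 and minimal polynomial (x + 5)^2. Computing further, both have invariant factors x + 5, (x + 5)^2. Hence A and B are similar.

Yes.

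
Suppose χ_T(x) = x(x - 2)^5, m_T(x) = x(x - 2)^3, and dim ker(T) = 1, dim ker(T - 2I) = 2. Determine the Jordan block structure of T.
λ = 0: algebraic multiplicity 1 (exponent in χ_T), largest block size 1 (exponent in m_T), 1 block (geometric multiplicity). This forces block sizes [1].
λ = 2: algebraic multiplicity 5 (exponent in χ_T), largest block size 3 (exponent in m_T), 2 blocks (geometric multiplicity). These force block sizes [3, 2].

Jordan blocks: (0, 1), (2, 3), (2, 2)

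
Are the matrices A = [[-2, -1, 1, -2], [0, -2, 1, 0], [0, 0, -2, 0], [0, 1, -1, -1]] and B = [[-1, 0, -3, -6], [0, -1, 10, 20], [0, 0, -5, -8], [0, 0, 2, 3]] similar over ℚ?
trace(A) = -7 but trace(B) = -4. The trace is a similarity invariant, so A and B are not similar.

No.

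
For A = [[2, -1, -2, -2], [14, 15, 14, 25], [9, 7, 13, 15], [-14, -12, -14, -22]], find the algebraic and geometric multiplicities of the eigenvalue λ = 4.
The characteristic polynomial is (x - 4)^2(x - 3)(x + 3), so the factor x - 4 appears with exponent 2: the algebraic multiplicity is 2.

rank(A - 4I) = 3, so the eigenspace has dimension 4 - 3 = 1: the geometric multiplicity is 1.

Since 1 < 2, A is not diagonalizable.

algebraic multiplicity 2, geometric multiplicity 1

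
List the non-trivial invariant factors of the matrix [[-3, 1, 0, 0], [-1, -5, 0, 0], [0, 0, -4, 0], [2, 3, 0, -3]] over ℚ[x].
x + 4, (x + 3)(x + 4)^2

The Jordan structure of A has elementary divisors (x + 4)^2, (x + 4), (x + 3). Arranging the block sizes at each eigenvalue in decreasing order and taking row products gives the invariant factors.

Invariant factors (smallest first, each dividing the next): x + 4, (x + 3)(x + 4)^2.

Check: the last factor (x + 3)(x + 4)^2 is the minimal polynomial, and the product (x + 3)(x + 4)^3 is the characteristic polynomial.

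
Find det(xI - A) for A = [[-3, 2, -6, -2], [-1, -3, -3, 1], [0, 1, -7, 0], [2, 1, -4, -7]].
χ_A(x) = (x + 5)^4

xI - A = [[x + 3, -2, 6, 2], [1, x + 3, 3, -1], [0, -1, x + 7, 0], [-2, -1, 4, x + 7]].

Expanding det(xI - A) along the first row:
det(xI - A) = + (x + 3)·det([[x + 3, 3, -1], [-1, x + 7, 0], [-1, 4, x + 7]]) - (-2)·det([[1, 3, -1], [0, x + 7, 0], [-2, 4, x + 7]]) + (6)·det([[1, x + 3, -1], [0, -1, 0], [-2, -1, x + 7]]) - (2)·det([[1, x + 3, 3], [0, -1, x + 7], [-2, -1, 4]]).

Evaluating gives χ_A(x) = x^4 + 20x^3 + 150x^2 + 500x + 625 = (x + 5)^4.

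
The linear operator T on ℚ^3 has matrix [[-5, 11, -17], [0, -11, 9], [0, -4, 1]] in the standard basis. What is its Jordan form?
J = [[-5, 1, 0], [0, -5, 1], [0, 0, -5]]

The characteristic polynomial is det(xI - A) = (x + 5)^3, so the eigenvalues are -5 (algebraic multiplicity 3).

For λ = -5: rank(A + 5I) = 2, rank((A + 5I)^2) = 1, rank((A + 5I)^3) = 0. The eigenspace has dimension 3 - 2 = 1, so there is 1 Jordan block; the rank sequence gives block sizes [3].

Assembling the blocks gives the Jordan form J above.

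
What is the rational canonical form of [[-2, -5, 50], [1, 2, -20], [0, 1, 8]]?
The invariant factors of A (the non-unit diagonal entries of the Smith normal form of xI - A over ℚ[x]) are (x - 3)^2(x - 2), each dividing the next. The characteristic polynomial is their product, (x - 3)^2(x - 2).

The rational canonical form is the block-diagonal matrix of companion matrices C(f_i):
R = [[0, 0, 18], [1, 0, -21], [0, 1, 8]].

R = [[0, 0, 18], [1, 0, -21], [0, 1, 8]]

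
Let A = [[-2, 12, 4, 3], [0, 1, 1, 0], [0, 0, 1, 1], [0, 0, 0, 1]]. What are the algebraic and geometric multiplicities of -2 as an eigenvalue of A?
The characteristic polynomial is (x - 1)^3(x + 2), so the factor x + 2 appears with exponent 1: the algebraic multiplicity is 1.

rank(A + 2I) = 3, so the eigenspace has dimension 4 - 3 = 1: the geometric multiplicity is 1.

algebraic multiplicity 1, geometric multiplicity 1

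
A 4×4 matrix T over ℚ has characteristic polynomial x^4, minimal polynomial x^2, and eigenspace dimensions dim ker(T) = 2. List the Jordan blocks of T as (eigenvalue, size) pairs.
Jordan blocks: (0, 2), (0, 2)

λ = 0: algebraic multiplicity 4 (exponent in χ_T), largest block size 2 (exponent in m_T), 2 blocks (geometric multiplicity). These force block sizes [2, 2].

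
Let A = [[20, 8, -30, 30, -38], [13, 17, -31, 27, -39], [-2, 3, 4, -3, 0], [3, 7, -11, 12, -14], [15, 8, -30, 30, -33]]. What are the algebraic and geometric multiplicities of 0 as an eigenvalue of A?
The characteristic polynomial is x(x - 5)^4, so the factor x appears with exponent 1: the algebraic multiplicity is 1.

rank(A) = 4, so the eigenspace has dimension 5 - 4 = 1: the geometric multiplicity is 1.

algebraic multiplicity 1, geometric multiplicity 1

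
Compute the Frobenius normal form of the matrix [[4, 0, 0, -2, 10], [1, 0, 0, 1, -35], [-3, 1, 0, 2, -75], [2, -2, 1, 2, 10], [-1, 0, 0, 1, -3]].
R = [[2, 0, 0, 0, 0], [0, 0, 0, 0, -36], [0, 1, 0, 0, 6], [0, 0, 1, 0, 8], [0, 0, 0, 1, 1]]

The invariant factors of A (the non-unit diagonal entries of the Smith normal form of xI - A over ℚ[x]) are x - 2, (x - 3)(x - 2)(x^2 + 4x + 6), each dividing the next. The characteristic polynomial is their product, (x - 3)(x - 2)^2(x^2 + 4x + 6).

The rational canonical form is the block-diagonal matrix of companion matrices C(f_i):
R = [[2, 0, 0, 0, 0], [0, 0, 0, 0, -36], [0, 1, 0, 0, 6], [0, 0, 1, 0, 8], [0, 0, 0, 1, 1]].

Note the characteristic polynomial does not split into linear factors over ℚ, so A has no Jordan form over ℚ; the rational canonical form exists over any field.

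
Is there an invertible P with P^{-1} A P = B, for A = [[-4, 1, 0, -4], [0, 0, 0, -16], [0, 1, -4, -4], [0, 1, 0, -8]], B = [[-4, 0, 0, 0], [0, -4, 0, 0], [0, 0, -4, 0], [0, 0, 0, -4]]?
Both have characteristic polynomial (x + 4)^4, but the minimal polynomial of A is (x + 4)^2 while the minimal polynomial of B is x + 4. The minimal polynomial is a similarity invariant, so A and B are not similar.

No.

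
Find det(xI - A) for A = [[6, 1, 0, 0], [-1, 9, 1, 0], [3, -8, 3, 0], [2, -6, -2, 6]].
xI - A = [[x - 6, -1, 0, 0], [1, x - 9, -1, 0], [-3, 8, x - 3, 0], [-2, 6, 2, x - 6]].

Expanding det(xI - A) along the first row:
det(xI - A) = + (x - 6)·det([[x - 9, -1, 0], [8, x - 3, 0], [6, 2, x - 6]]) - (-1)·det([[1, -1, 0], [-3, x - 3, 0], [-2, 2, x - 6]]) + (0)·det([[1, x - 9, 0], [-3, 8, 0], [-2, 6, x - 6]]) - (0)·det([[1, x - 9, -1], [-3, 8, x - 3], [-2, 6, 2]]).

Evaluating gives χ_A(x) = x^4 - 24x^3 + 216x^2 - 864x + 1296 = (x - 6)^4.

χ_A(x) = (x - 6)^4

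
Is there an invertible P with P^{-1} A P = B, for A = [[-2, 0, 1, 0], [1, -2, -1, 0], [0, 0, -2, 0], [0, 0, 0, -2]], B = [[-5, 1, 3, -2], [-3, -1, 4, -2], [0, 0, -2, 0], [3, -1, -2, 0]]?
Two matrices over a field are similar if and only if they have the same invariant factors.

Both A and B have characteristic polynomial (x + 2)^4 and minimal polynomial (x + 2)^3. Computing further, both have invariant factors x + 2, (x + 2)^3. Hence A and B are similar.

Yes.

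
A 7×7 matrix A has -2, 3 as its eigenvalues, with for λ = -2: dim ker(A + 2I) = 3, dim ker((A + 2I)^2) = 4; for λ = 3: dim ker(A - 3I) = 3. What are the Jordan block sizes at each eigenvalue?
λ = -2: successive nullity increments [3, 1] count blocks of size ≥ k; block sizes are [2, 1, 1].
λ = 3: successive nullity increments [3] count blocks of size ≥ k; block sizes are [1, 1, 1].

Jordan blocks: (-2, 2), (-2, 1), (-2, 1), (3, 1), (3, 1), (3, 1)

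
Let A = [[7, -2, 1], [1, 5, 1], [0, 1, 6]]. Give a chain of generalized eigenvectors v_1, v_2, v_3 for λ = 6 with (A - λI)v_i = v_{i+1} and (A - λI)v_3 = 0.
v_1 = [[1, 0, 0]]^T, v_2 = [[1, 1, 0]]^T, v_3 = [[-1, 0, 1]]^T

We seek v_1 ∈ ker((A - 6I)^3) \ ker((A - 6I)^2), then set v_{i+1} = (A - 6I) v_i.

One such chain is v_1 = [[1, 0, 0]]^T, v_2 = [[1, 1, 0]]^T, v_3 = [[-1, 0, 1]]^T. Check: (A - 6I) v_3 = [[0, 0, 0]]^T = 0.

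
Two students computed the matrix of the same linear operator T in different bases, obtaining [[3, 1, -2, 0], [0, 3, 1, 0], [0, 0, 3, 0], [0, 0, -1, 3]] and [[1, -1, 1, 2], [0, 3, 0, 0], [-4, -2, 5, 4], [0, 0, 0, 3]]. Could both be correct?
Both have characteristic polynomial (x - 3)^4, but the minimal polynomial of A is (x - 3)^3 while the minimal polynomial of B is (x - 3)^2. The minimal polynomial is a similarity invariant, so A and B are not similar.

No.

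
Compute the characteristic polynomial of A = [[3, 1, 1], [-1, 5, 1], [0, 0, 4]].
xI - A = [[x - 3, -1, -1], [1, x - 5, -1], [0, 0, x - 4]].

Expanding det(xI - A) along the first row:
det(xI - A) = + (x - 3)·det([[x - 5, -1], [0, x - 4]]) - (-1)·det([[1, -1], [0, x - 4]]) + (-1)·det([[1, x - 5], [0, 0]]).

Evaluating gives χ_A(x) = x^3 - 12x^2 + 48x - 64 = (x - 4)^3.

χ_A(x) = (x - 4)^3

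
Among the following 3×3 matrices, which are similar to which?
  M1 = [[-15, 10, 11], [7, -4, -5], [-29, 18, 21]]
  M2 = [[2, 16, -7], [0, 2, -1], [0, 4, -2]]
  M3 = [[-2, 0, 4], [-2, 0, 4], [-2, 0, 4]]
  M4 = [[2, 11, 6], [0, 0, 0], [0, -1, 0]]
Characteristic polynomials: χ_{M1} = x^2(x - 2), χ_{M2} = x^2(x - 2), χ_{M3} = x^2(x - 2), χ_{M4} = x^2(x - 2).

{M1, M2, M4}: invariant factors x^2(x - 2).

{M3}: invariant factors x, x(x - 2).

Matrices are similar if and only if their invariant-factor lists agree; the partition into similarity classes is {M1, M2, M4}, {M3}.

2 classes: {M1, M2, M4}, {M3}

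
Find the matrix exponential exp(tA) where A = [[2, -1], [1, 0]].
A has Jordan form J = [[1, 1], [0, 1]] with A = PJP^{-1}, so e^{tA} = P e^{tJ} P^{-1}.

For a Jordan block J_k(λ), e^{tJ_k(λ)} = e^{λt} · (I + tN + t^2 N^2/2! + ... + t^{k-1} N^{k-1}/(k-1)!) where N is the nilpotent superdiagonal part.

Assembling the blocks and conjugating back gives the entries of e^{tA} as shown above.

e^{tA} = [[(t + 1)*e^{t}, -t*e^{t}], [t*e^{t}, (1 - t)*e^{t}]]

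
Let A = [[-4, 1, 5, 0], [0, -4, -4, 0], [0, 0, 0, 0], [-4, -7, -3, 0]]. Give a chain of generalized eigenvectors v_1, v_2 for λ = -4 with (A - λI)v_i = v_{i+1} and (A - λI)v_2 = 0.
v_1 = [[1, 1, 0, 3]]^T, v_2 = [[1, 0, 0, 1]]^T

We seek v_1 ∈ ker((A + 4I)^2) \ ker(A + 4I), then set v_{i+1} = (A + 4I) v_i.

One such chain is v_1 = [[1, 1, 0, 3]]^T, v_2 = [[1, 0, 0, 1]]^T. Check: (A + 4I) v_2 = [[0, 0, 0, 0]]^T = 0.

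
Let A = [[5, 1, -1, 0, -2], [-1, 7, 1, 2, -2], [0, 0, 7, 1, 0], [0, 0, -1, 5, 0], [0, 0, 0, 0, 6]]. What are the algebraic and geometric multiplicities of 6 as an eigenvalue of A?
The characteristic polynomial is (x - 6)^5, so the factor x - 6 appears with exponent 5: the algebraic multiplicity is 5.

rank(A - 6I) = 2, so the eigenspace has dimension 5 - 2 = 3: the geometric multiplicity is 3.

Since 3 < 5, A is not diagonalizable.

algebraic multiplicity 5, geometric multiplicity 3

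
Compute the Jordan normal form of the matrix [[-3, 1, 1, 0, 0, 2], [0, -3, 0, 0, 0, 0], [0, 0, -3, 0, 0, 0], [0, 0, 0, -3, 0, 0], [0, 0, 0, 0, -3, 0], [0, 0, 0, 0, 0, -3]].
The characteristic polynomial is det(xI - A) = (x + 3)^6, so the eigenvalues are -3 (algebraic multiplicity 6).

For λ = -3: rank(A + 3I) = 1, rank((A + 3I)^2) = 0. The eigenspace has dimension 6 - 1 = 5, so there are 5 Jordan blocks; the rank sequence gives block sizes [2, 1, 1, 1, 1].

Assembling the blocks gives the Jordan form J above.

J = [[-3, 1, 0, 0, 0, 0], [0, -3, 0, 0, 0, 0], [0, 0, -3, 0, 0, 0], [0, 0, 0, -3, 0, 0], [0, 0, 0, 0, -3, 0], [0, 0, 0, 0, 0, -3]]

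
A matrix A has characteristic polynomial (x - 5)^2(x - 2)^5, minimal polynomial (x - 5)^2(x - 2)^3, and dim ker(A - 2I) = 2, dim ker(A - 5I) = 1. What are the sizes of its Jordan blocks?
λ = 2: algebraic multiplicity 5 (exponent in χ_A), largest block size 3 (exponent in m_A), 2 blocks (geometric multiplicity). These force block sizes [3, 2].
λ = 5: algebraic multiplicity 2 (exponent in χ_A), largest block size 2 (exponent in m_A), 1 block (geometric multiplicity). This forces block sizes [2].

Jordan blocks: (2, 3), (2, 2), (5, 2)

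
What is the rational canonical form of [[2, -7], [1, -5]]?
R = [[0, 3], [1, -3]]

The invariant factors of A (the non-unit diagonal entries of the Smith normal form of xI - A over ℚ[x]) are x^2 + 3x - 3, each dividing the next. The characteristic polynomial is their product, x^2 + 3x - 3.

The rational canonical form is the block-diagonal matrix of companion matrices C(f_i):
R = [[0, 3], [1, -3]].

Note the characteristic polynomial does not split into linear factors over ℚ, so A has no Jordan form over ℚ; the rational canonical form exists over any field.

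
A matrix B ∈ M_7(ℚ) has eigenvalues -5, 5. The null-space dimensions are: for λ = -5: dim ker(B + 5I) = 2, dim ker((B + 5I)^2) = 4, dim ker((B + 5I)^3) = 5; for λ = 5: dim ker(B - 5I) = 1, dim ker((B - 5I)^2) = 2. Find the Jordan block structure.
λ = -5: successive nullity increments [2, 2, 1] count blocks of size ≥ k; block sizes are [3, 2].
λ = 5: successive nullity increments [1, 1] count blocks of size ≥ k; block sizes are [2].

Jordan blocks: (-5, 3), (-5, 2), (5, 2)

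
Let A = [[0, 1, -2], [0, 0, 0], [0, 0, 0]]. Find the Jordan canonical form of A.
J = [[0, 1, 0], [0, 0, 0], [0, 0, 0]]

The characteristic polynomial is det(xI - A) = x^3, so the eigenvalues are 0 (algebraic multiplicity 3).

For λ = 0: rank(A) = 1, rank(A^2) = 0. The eigenspace has dimension 3 - 1 = 2, so there are 2 Jordan blocks; the rank sequence gives block sizes [2, 1].

Assembling the blocks gives the Jordan form J above.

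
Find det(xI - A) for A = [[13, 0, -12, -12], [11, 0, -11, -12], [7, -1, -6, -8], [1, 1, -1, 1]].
χ_A(x) = (x - 5)(x - 1)^3

xI - A = [[x - 13, 0, 12, 12], [-11, x, 11, 12], [-7, 1, x + 6, 8], [-1, -1, 1, x - 1]].

Expanding det(xI - A) along the first row:
det(xI - A) = + (x - 13)·det([[x, 11, 12], [1, x + 6, 8], [-1, 1, x - 1]]) - (0)·det([[-11, 11, 12], [-7, x + 6, 8], [-1, 1, x - 1]]) + (12)·det([[-11, x, 12], [-7, 1, 8], [-1, -1, x - 1]]) - (12)·det([[-11, x, 11], [-7, 1, x + 6], [-1, -1, 1]]).

Evaluating gives χ_A(x) = x^4 - 8x^3 + 18x^2 - 16x + 5 = (x - 5)(x - 1)^3.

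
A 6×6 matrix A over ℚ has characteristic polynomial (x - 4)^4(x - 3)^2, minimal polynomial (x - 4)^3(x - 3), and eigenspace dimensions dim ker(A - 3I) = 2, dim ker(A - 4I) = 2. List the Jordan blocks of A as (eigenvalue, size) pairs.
λ = 3: algebraic multiplicity 2 (exponent in χ_A), largest block size 1 (exponent in m_A), 2 blocks (geometric multiplicity). These force block sizes [1, 1].
λ = 4: algebraic multiplicity 4 (exponent in χ_A), largest block size 3 (exponent in m_A), 2 blocks (geometric multiplicity). These force block sizes [3, 1].

Jordan blocks: (3, 1), (3, 1), (4, 3), (4, 1)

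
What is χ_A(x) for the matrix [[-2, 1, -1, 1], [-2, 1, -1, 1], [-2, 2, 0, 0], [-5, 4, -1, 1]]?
xI - A = [[x + 2, -1, 1, -1], [2, x - 1, 1, -1], [2, -2, x, 0], [5, -4, 1, x - 1]].

Expanding det(xI - A) along the first row:
det(xI - A) = + (x + 2)·det([[x - 1, 1, -1], [-2, x, 0], [-4, 1, x - 1]]) - (-1)·det([[2, 1, -1], [2, x, 0], [5, 1, x - 1]]) + (1)·det([[2, x - 1, -1], [2, -2, 0], [5, -4, x - 1]]) - (-1)·det([[2, x - 1, 1], [2, -2, x], [5, -4, 1]]).

Evaluating gives χ_A(x) = x^4.

χ_A(x) = x^4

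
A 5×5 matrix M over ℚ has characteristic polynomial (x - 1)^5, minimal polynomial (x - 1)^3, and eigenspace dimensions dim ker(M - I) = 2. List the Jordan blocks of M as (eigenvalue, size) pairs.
λ = 1: algebraic multiplicity 5 (exponent in χ_M), largest block size 3 (exponent in m_M), 2 blocks (geometric multiplicity). These force block sizes [3, 2].

Jordan blocks: (1, 3), (1, 2)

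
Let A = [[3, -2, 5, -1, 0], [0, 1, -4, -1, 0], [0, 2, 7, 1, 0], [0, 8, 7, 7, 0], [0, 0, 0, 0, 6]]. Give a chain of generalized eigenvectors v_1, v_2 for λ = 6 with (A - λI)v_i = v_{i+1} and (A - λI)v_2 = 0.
v_1 = [[-1, 0, 0, 1, -1]]^T, v_2 = [[2, -1, 1, 1, 0]]^T

We seek v_1 ∈ ker((A - 6I)^2) \ ker(A - 6I), then set v_{i+1} = (A - 6I) v_i.

One such chain is v_1 = [[-1, 0, 0, 1, -1]]^T, v_2 = [[2, -1, 1, 1, 0]]^T. Check: (A - 6I) v_2 = [[0, 0, 0, 0, 0]]^T = 0.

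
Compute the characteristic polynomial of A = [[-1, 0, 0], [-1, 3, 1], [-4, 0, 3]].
χ_A(x) = (x - 3)^2(x + 1)

xI - A = [[x + 1, 0, 0], [1, x - 3, -1], [4, 0, x - 3]].

Expanding det(xI - A) along the first row:
det(xI - A) = + (x + 1)·det([[x - 3, -1], [0, x - 3]]) - (0)·det([[1, -1], [4, x - 3]]) + (0)·det([[1, x - 3], [4, 0]]).

Evaluating gives χ_A(x) = x^3 - 5x^2 + 3x + 9 = (x - 3)^2(x + 1).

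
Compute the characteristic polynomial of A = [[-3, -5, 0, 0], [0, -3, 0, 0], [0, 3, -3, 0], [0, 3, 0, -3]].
χ_A(x) = (x + 3)^4

xI - A = [[x + 3, 5, 0, 0], [0, x + 3, 0, 0], [0, -3, x + 3, 0], [0, -3, 0, x + 3]].

Expanding det(xI - A) along the first row:
det(xI - A) = + (x + 3)·det([[x + 3, 0, 0], [-3, x + 3, 0], [-3, 0, x + 3]]) - (5)·det([[0, 0, 0], [0, x + 3, 0], [0, 0, x + 3]]) + (0)·det([[0, x + 3, 0], [0, -3, 0], [0, -3, x + 3]]) - (0)·det([[0, x + 3, 0], [0, -3, x + 3], [0, -3, 0]]).

Evaluating gives χ_A(x) = x^4 + 12x^3 + 54x^2 + 108x + 81 = (x + 3)^4.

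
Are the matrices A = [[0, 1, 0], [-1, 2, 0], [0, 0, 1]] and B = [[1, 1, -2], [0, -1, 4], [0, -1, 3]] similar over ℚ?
Two matrices over a field are similar if and only if they have the same invariant factors.

Both A and B have characteristic polynomial (x - 1)^3 and minimal polynomial (x - 1)^2. Computing further, both have invariant factors x - 1, (x - 1)^2. Hence A and B are similar.

Yes.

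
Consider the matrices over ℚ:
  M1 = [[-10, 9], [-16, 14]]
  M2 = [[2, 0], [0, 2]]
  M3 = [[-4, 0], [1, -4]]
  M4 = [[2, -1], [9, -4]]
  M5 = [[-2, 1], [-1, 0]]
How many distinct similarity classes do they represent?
Characteristic polynomials: χ_{M1} = (x - 2)^2, χ_{M2} = (x - 2)^2, χ_{M3} = (x + 4)^2, χ_{M4} = (x + 1)^2, χ_{M5} = (x + 1)^2.

{M1}: invariant factors (x - 2)^2.

{M2}: invariant factors x - 2, x - 2.

{M3}: invariant factors (x + 4)^2.

{M4, M5}: invariant factors (x + 1)^2.

Matrices are similar if and only if their invariant-factor lists agree; the partition into similarity classes is {M1}, {M2}, {M3}, {M4, M5}.

4 classes: {M1}, {M2}, {M3}, {M4, M5}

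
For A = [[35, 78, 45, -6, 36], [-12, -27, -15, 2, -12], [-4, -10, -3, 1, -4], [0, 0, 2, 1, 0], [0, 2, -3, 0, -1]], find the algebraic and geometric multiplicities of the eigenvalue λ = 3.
The characteristic polynomial is (x - 3)(x - 1)^3(x + 1), so the factor x - 3 appears with exponent 1: the algebraic multiplicity is 1.

rank(A - 3I) = 4, so the eigenspace has dimension 5 - 4 = 1: the geometric multiplicity is 1.

algebraic multiplicity 1, geometric multiplicity 1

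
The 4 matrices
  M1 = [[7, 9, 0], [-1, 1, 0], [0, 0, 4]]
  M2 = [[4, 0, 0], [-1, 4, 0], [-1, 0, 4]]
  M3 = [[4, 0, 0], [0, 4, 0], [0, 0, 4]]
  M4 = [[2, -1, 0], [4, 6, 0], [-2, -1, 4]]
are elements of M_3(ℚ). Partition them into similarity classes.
Characteristic polynomials: χ_{M1} = (x - 4)^3, χ_{M2} = (x - 4)^3, χ_{M3} = (x - 4)^3, χ_{M4} = (x - 4)^3.

{M1, M2, M4}: invariant factors x - 4, (x - 4)^2.

{M3}: invariant factors x - 4, x - 4, x - 4.

Matrices are similar if and only if their invariant-factor lists agree; the partition into similarity classes is {M1, M2, M4}, {M3}.

2 classes: {M1, M2, M4}, {M3}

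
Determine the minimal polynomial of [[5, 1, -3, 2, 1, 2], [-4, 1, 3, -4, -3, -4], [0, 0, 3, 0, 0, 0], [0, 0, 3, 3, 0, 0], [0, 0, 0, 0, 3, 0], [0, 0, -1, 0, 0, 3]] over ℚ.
m_A(x) = (x - 3)^3

The characteristic polynomial factors as (x - 3)^6. The minimal polynomial is ∏(x - λ)^{k_λ} where k_λ is the size of the largest Jordan block at λ.

For λ = 3: rank(A - 3I) = 3, and the largest Jordan block has size 3 (the smallest k with rank((A - 3I)^k) = rank((A - 3I)^(k+1))).

So m_A(x) = (x - 3)^3.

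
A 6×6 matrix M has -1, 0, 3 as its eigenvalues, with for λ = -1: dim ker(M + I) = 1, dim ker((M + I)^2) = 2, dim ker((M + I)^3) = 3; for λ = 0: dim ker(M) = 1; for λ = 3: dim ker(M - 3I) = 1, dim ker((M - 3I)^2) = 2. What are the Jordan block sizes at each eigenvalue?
λ = -1: successive nullity increments [1, 1, 1] count blocks of size ≥ k; block sizes are [3].
λ = 0: successive nullity increments [1] count blocks of size ≥ k; block sizes are [1].
λ = 3: successive nullity increments [1, 1] count blocks of size ≥ k; block sizes are [2].

Jordan blocks: (-1, 3), (0, 1), (3, 2)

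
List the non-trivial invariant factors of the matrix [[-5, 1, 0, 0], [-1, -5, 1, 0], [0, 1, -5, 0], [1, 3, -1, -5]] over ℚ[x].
The Jordan structure of A has elementary divisors (x + 5)^3, (x + 5). Arranging the block sizes at each eigenvalue in decreasing order and taking row products gives the invariant factors.

Invariant factors (smallest first, each dividing the next): x + 5, (x + 5)^3.

Check: the last factor (x + 5)^3 is the minimal polynomial, and the product (x + 5)^4 is the characteristic polynomial.

x + 5, (x + 5)^3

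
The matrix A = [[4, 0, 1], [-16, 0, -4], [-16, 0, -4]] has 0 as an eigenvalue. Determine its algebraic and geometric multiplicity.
algebraic multiplicity 3, geometric multiplicity 2

The characteristic polynomial is x^3, so the factor x appears with exponent 3: the algebraic multiplicity is 3.

rank(A) = 1, so the eigenspace has dimension 3 - 1 = 2: the geometric multiplicity is 2.

Since 2 < 3, A is not diagonalizable.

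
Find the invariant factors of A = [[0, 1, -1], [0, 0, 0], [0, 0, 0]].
x, x^2

The Jordan structure of A has elementary divisors x^2, x. Arranging the block sizes at each eigenvalue in decreasing order and taking row products gives the invariant factors.

Invariant factors (smallest first, each dividing the next): x, x^2.

Check: the last factor x^2 is the minimal polynomial, and the product x^3 is the characteristic polynomial.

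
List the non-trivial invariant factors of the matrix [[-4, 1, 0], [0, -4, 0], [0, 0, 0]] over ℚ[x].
x(x + 4)^2

The Jordan structure of A has elementary divisors (x + 4)^2, x. Arranging the block sizes at each eigenvalue in decreasing order and taking row products gives the invariant factors.

Invariant factors (smallest first, each dividing the next): x(x + 4)^2.

Check: the last factor x(x + 4)^2 is the minimal polynomial, and the product x(x + 4)^2 is the characteristic polynomial.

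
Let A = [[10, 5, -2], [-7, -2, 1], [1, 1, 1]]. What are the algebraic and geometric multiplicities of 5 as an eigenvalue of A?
The characteristic polynomial is (x - 5)(x - 2)^2, so the factor x - 5 appears with exponent 1: the algebraic multiplicity is 1.

rank(A - 5I) = 2, so the eigenspace has dimension 3 - 2 = 1: the geometric multiplicity is 1.

algebraic multiplicity 1, geometric multiplicity 1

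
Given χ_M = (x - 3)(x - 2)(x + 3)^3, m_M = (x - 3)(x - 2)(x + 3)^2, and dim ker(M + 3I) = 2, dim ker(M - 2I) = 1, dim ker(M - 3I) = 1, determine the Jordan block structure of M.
λ = -3: algebraic multiplicity 3 (exponent in χ_M), largest block size 2 (exponent in m_M), 2 blocks (geometric multiplicity). These force block sizes [2, 1].
λ = 2: algebraic multiplicity 1 (exponent in χ_M), largest block size 1 (exponent in m_M), 1 block (geometric multiplicity). This forces block sizes [1].
λ = 3: algebraic multiplicity 1 (exponent in χ_M), largest block size 1 (exponent in m_M), 1 block (geometric multiplicity). This forces block sizes [1].

Jordan blocks: (-3, 2), (-3, 1), (2, 1), (3, 1)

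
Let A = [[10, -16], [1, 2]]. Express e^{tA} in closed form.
e^{tA} = [[(4*t + 1)*e^{6*t}, -16*t*e^{6*t}], [t*e^{6*t}, (1 - 4*t)*e^{6*t}]]

A has Jordan form J = [[6, 1], [0, 6]] with A = PJP^{-1}, so e^{tA} = P e^{tJ} P^{-1}.

For a Jordan block J_k(λ), e^{tJ_k(λ)} = e^{λt} · (I + tN + t^2 N^2/2! + ... + t^{k-1} N^{k-1}/(k-1)!) where N is the nilpotent superdiagonal part.

Assembling the blocks and conjugating back gives the entries of e^{tA} as shown above.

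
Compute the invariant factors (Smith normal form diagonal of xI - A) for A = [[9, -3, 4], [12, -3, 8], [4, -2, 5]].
(x - 5)(x - 3)^2

The Jordan structure of A has elementary divisors (x - 3)^2, (x - 5). Arranging the block sizes at each eigenvalue in decreasing order and taking row products gives the invariant factors.

Invariant factors (smallest first, each dividing the next): (x - 5)(x - 3)^2.

Check: the last factor (x - 5)(x - 3)^2 is the minimal polynomial, and the product (x - 5)(x - 3)^2 is the characteristic polynomial.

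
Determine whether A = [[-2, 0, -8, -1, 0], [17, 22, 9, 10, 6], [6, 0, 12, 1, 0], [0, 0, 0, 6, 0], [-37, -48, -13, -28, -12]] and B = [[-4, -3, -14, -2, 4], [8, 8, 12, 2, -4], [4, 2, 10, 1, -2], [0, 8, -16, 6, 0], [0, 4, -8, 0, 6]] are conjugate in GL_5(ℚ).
Two matrices over a field are similar if and only if they have the same invariant factors.

Both A and B have characteristic polynomial (x - 6)^3(x - 4)^2 and minimal polynomial (x - 6)^2(x - 4)^2. Computing further, both have invariant factors x - 6, (x - 6)^2(x - 4)^2. Hence A and B are similar.

Yes.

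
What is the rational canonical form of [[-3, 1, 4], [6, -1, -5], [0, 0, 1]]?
The invariant factors of A (the non-unit diagonal entries of the Smith normal form of xI - A over ℚ[x]) are (x - 1)(x^2 + 4x - 3), each dividing the next. The characteristic polynomial is their product, (x - 1)(x^2 + 4x - 3).

The rational canonical form is the block-diagonal matrix of companion matrices C(f_i):
R = [[0, 0, -3], [1, 0, 7], [0, 1, -3]].

Note the characteristic polynomial does not split into linear factors over ℚ, so A has no Jordan form over ℚ; the rational canonical form exists over any field.

R = [[0, 0, -3], [1, 0, 7], [0, 1, -3]]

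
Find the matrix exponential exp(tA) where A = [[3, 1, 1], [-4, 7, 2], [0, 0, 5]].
e^{tA} = [[(1 - 2*t)*e^{5*t}, t*e^{5*t}, t*e^{5*t}], [-4*t*e^{5*t}, (2*t + 1)*e^{5*t}, 2*t*e^{5*t}], [0, 0, e^{5*t}]]

A has Jordan form J = [[5, 1, 0], [0, 5, 0], [0, 0, 5]] with A = PJP^{-1}, so e^{tA} = P e^{tJ} P^{-1}.

For a Jordan block J_k(λ), e^{tJ_k(λ)} = e^{λt} · (I + tN + t^2 N^2/2! + ... + t^{k-1} N^{k-1}/(k-1)!) where N is the nilpotent superdiagonal part.

Assembling the blocks and conjugating back gives the entries of e^{tA} as shown above.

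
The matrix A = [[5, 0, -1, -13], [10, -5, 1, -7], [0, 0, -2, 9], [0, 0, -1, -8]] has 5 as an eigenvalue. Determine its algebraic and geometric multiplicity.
The characteristic polynomial is (x - 5)(x + 5)^3, so the factor x - 5 appears with exponent 1: the algebraic multiplicity is 1.

rank(A - 5I) = 3, so the eigenspace has dimension 4 - 3 = 1: the geometric multiplicity is 1.

algebraic multiplicity 1, geometric multiplicity 1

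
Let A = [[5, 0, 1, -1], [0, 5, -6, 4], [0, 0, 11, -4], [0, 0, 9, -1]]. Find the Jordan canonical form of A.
J = [[5, 1, 0, 0], [0, 5, 1, 0], [0, 0, 5, 0], [0, 0, 0, 5]]

The characteristic polynomial is det(xI - A) = (x - 5)^4, so the eigenvalues are 5 (algebraic multiplicity 4).

For λ = 5: rank(A - 5I) = 2, rank((A - 5I)^2) = 1, rank((A - 5I)^3) = 0. The eigenspace has dimension 4 - 2 = 2, so there are 2 Jordan blocks; the rank sequence gives block sizes [3, 1].

Assembling the blocks gives the Jordan form J above.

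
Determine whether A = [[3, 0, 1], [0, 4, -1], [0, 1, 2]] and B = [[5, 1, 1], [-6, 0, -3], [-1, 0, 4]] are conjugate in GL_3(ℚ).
Yes.

Two matrices over a field are similar if and only if they have the same invariant factors.

Both A and B have characteristic polynomial (x - 3)^3 and minimal polynomial (x - 3)^3. Computing further, both have invariant factors (x - 3)^3. Hence A and B are similar.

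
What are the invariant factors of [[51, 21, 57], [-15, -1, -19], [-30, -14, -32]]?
The Jordan structure of A has elementary divisors (x - 6)^2, (x - 6). Arranging the block sizes at each eigenvalue in decreasing order and taking row products gives the invariant factors.

Invariant factors (smallest first, each dividing the next): x - 6, (x - 6)^2.

Check: the last factor (x - 6)^2 is the minimal polynomial, and the product (x - 6)^3 is the characteristic polynomial.

x - 6, (x - 6)^2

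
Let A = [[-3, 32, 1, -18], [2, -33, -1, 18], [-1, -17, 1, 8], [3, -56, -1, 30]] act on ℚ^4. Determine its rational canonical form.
R = [[0, 0, 0, 12], [1, 0, 0, 13], [0, 1, 0, -3], [0, 0, 1, -5]]

The invariant factors of A (the non-unit diagonal entries of the Smith normal form of xI - A over ℚ[x]) are (x + 1)(x + 3)(x^2 + x - 4), each dividing the next. The characteristic polynomial is their product, (x + 1)(x + 3)(x^2 + x - 4).

The rational canonical form is the block-diagonal matrix of companion matrices C(f_i):
R = [[0, 0, 0, 12], [1, 0, 0, 13], [0, 1, 0, -3], [0, 0, 1, -5]].

Note the characteristic polynomial does not split into linear factors over ℚ, so A has no Jordan form over ℚ; the rational canonical form exists over any field.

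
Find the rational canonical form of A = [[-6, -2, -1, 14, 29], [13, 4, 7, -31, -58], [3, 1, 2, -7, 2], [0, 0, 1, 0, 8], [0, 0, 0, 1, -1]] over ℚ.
R = [[0, 0, 0, 0, 9], [1, 0, 0, 0, -15], [0, 1, 0, 0, 1], [0, 0, 1, 0, 7], [0, 0, 0, 1, -1]]

The invariant factors of A (the non-unit diagonal entries of the Smith normal form of xI - A over ℚ[x]) are (x - 1)(x^2 + x - 3)^2, each dividing the next. The characteristic polynomial is their product, (x - 1)(x^2 + x - 3)^2.

The rational canonical form is the block-diagonal matrix of companion matrices C(f_i):
R = [[0, 0, 0, 0, 9], [1, 0, 0, 0, -15], [0, 1, 0, 0, 1], [0, 0, 1, 0, 7], [0, 0, 0, 1, -1]].

Note the characteristic polynomial does not split into linear factors over ℚ, so A has no Jordan form over ℚ; the rational canonical form exists over any field.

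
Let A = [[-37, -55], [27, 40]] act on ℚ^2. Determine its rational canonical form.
R = [[0, -5], [1, 3]]

The invariant factors of A (the non-unit diagonal entries of the Smith normal form of xI - A over ℚ[x]) are x^2 - 3x + 5, each dividing the next. The characteristic polynomial is their product, x^2 - 3x + 5.

The rational canonical form is the block-diagonal matrix of companion matrices C(f_i):
R = [[0, -5], [1, 3]].

Note the characteristic polynomial does not split into linear factors over ℚ, so A has no Jordan form over ℚ; the rational canonical form exists over any field.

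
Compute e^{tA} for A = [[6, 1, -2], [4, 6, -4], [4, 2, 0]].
e^{tA} = [[(2*t + 1)*e^{4*t}, t*e^{4*t}, -2*t*e^{4*t}], [4*t*e^{4*t}, (2*t + 1)*e^{4*t}, -4*t*e^{4*t}], [4*t*e^{4*t}, 2*t*e^{4*t}, (1 - 4*t)*e^{4*t}]]

A has Jordan form J = [[4, 1, 0], [0, 4, 0], [0, 0, 4]] with A = PJP^{-1}, so e^{tA} = P e^{tJ} P^{-1}.

For a Jordan block J_k(λ), e^{tJ_k(λ)} = e^{λt} · (I + tN + t^2 N^2/2! + ... + t^{k-1} N^{k-1}/(k-1)!) where N is the nilpotent superdiagonal part.

Assembling the blocks and conjugating back gives the entries of e^{tA} as shown above.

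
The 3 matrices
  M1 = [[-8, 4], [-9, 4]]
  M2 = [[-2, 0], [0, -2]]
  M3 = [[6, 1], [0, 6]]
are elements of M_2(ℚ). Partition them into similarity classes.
3 classes: {M1}, {M2}, {M3}

Characteristic polynomials: χ_{M1} = (x + 2)^2, χ_{M2} = (x + 2)^2, χ_{M3} = (x - 6)^2.

{M1}: invariant factors (x + 2)^2.

{M2}: invariant factors x + 2, x + 2.

{M3}: invariant factors (x - 6)^2.

Matrices are similar if and only if their invariant-factor lists agree; the partition into similarity classes is {M1}, {M2}, {M3}.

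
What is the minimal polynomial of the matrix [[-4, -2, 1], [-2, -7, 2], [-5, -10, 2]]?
The characteristic polynomial factors as (x + 3)^3. The minimal polynomial is ∏(x - λ)^{k_λ} where k_λ is the size of the largest Jordan block at λ.

For λ = -3: rank(A + 3I) = 1, and the largest Jordan block has size 2 (the smallest k with rank((A + 3I)^k) = rank((A + 3I)^(k+1))).

So m_A(x) = (x + 3)^2.

m_A(x) = (x + 3)^2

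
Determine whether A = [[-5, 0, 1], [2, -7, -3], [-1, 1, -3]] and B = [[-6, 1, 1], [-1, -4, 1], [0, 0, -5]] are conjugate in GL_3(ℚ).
Both have characteristic polynomial (x + 5)^3, but the minimal polynomial of A is (x + 5)^3 while the minimal polynomial of B is (x + 5)^2. The minimal polynomial is a similarity invariant, so A and B are not similar.

No.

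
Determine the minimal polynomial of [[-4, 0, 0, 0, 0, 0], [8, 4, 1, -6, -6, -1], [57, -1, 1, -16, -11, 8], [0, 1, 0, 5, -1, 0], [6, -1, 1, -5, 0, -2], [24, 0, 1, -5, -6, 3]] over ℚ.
The characteristic polynomial factors as (x - 5)^3(x + 1)^2(x + 4). The minimal polynomial is ∏(x - λ)^{k_λ} where k_λ is the size of the largest Jordan block at λ.

For λ = -4: rank(A + 4I) = 5, and the largest Jordan block has size 1 (the smallest k with rank((A + 4I)^k) = rank((A + 4I)^(k+1))).
For λ = -1: rank(A + I) = 5, and the largest Jordan block has size 2 (the smallest k with rank((A + I)^k) = rank((A + I)^(k+1))).
For λ = 5: rank(A - 5I) = 5, and the largest Jordan block has size 3 (the smallest k with rank((A - 5I)^k) = rank((A - 5I)^(k+1))).

So m_A(x) = (x - 5)^3(x + 1)^2(x + 4).

m_A(x) = (x - 5)^3(x + 1)^2(x + 4)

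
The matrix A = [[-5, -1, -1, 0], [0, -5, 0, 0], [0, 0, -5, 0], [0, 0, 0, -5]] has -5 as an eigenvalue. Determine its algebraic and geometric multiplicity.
The characteristic polynomial is (x + 5)^4, so the factor x + 5 appears with exponent 4: the algebraic multiplicity is 4.

rank(A + 5I) = 1, so the eigenspace has dimension 4 - 1 = 3: the geometric multiplicity is 3.

Since 3 < 4, A is not diagonalizable.

algebraic multiplicity 4, geometric multiplicity 3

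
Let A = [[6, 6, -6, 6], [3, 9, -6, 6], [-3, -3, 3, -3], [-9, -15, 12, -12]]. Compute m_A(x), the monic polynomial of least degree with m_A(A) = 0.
The characteristic polynomial factors as x^2(x - 3)^2. The minimal polynomial is ∏(x - λ)^{k_λ} where k_λ is the size of the largest Jordan block at λ.

For λ = 0: rank(A) = 2, and the largest Jordan block has size 1 (the smallest k with rank(A^k) = rank(A^(k+1))).
For λ = 3: rank(A - 3I) = 2, and the largest Jordan block has size 1 (the smallest k with rank((A - 3I)^k) = rank((A - 3I)^(k+1))).

So m_A(x) = x(x - 3).

m_A(x) = x(x - 3)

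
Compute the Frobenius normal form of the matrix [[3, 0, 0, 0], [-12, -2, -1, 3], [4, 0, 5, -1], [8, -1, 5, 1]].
The invariant factors of A (the non-unit diagonal entries of the Smith normal form of xI - A over ℚ[x]) are x - 3, (x - 3)(x - 2)(x + 1), each dividing the next. The characteristic polynomial is their product, (x - 3)^2(x - 2)(x + 1).

The rational canonical form is the block-diagonal matrix of companion matrices C(f_i):
R = [[3, 0, 0, 0], [0, 0, 0, -6], [0, 1, 0, -1], [0, 0, 1, 4]].

R = [[3, 0, 0, 0], [0, 0, 0, -6], [0, 1, 0, -1], [0, 0, 1, 4]]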